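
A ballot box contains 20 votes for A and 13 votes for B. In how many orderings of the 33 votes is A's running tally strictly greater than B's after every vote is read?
Strict-lead orderings = 121580760

Total orderings of the 33 votes with 20 for A: C(33, 20) = 573166440. By the Bertrand ballot formula (Cycle Lemma / reflection principle), the number of orderings in which A is strictly ahead of B throughout is (p − q)/(p + q) · C(p + q, p) = (20 − 13)/(20 + 13) · 573166440 = 121580760.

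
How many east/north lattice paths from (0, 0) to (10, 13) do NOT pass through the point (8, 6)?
Number of paths = 1035958

Total paths from (0, 0) to (10, 13): C(23, 10) = 1144066. Paths through (8, 6): (paths (0, 0) → (8, 6)) × (paths (8, 6) → (10, 13)) = C(14, 8) · C(9, 2) = 3003 · 36 = 108108. Avoidance count = 1144066 − 108108 = 1035958.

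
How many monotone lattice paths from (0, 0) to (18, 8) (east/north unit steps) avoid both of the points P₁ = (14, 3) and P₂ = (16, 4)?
Number of paths = 1434520

Inclusion–exclusion. Total paths: C(26, 18) = 1562275. Through P₁: C(17, 14)·C(9, 4) = 85680. Through P₂: C(20, 16)·C(6, 2) = 72675. Since P₁ is strictly southwest of P₂, a monotone path through both must visit P₁ then P₂; paths through both = C(17, 14)·C(3, 2)·C(6, 2) = 30600. Avoid both = 1562275 − 85680 − 72675 + 30600 = 1434520.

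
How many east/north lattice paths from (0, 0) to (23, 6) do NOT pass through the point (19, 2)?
Number of paths = 460320

Total paths from (0, 0) to (23, 6): C(29, 23) = 475020. Paths through (19, 2): (paths (0, 0) → (19, 2)) × (paths (19, 2) → (23, 6)) = C(21, 19) · C(8, 4) = 210 · 70 = 14700. Avoidance count = 475020 − 14700 = 460320.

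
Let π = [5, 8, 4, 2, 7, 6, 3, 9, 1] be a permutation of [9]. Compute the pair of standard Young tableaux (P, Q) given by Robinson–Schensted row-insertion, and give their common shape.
P = [1, 3, 9] / [2, 6] / [4, 7] / [5] / [8];  Q = [1, 2, 8] / [3, 5] / [4, 6] / [7] / [9];  common shape = (3, 2, 2, 1, 1)

Row-insert the values π_1, π_2, … into P one at a time, bumping the leftmost entry strictly greater than the inserted value down to the next row. The recording tableau Q records, in position (i, j), the step at which that cell was added to P.
  Insert 5 (step 1): P = [5];  Q = [1]
  Insert 8 (step 2): P = [5, 8];  Q = [1, 2]
  Insert 4 (step 3): P = [4, 8] / [5];  Q = [1, 2] / [3]
  Insert 2 (step 4): P = [2, 8] / [4] / [5];  Q = [1, 2] / [3] / [4]
  Insert 7 (step 5): P = [2, 7] / [4, 8] / [5];  Q = [1, 2] / [3, 5] / [4]
  Insert 6 (step 6): P = [2, 6] / [4, 7] / [5, 8];  Q = [1, 2] / [3, 5] / [4, 6]
  Insert 3 (step 7): P = [2, 3] / [4, 6] / [5, 7] / [8];  Q = [1, 2] / [3, 5] / [4, 6] / [7]
  Insert 9 (step 8): P = [2, 3, 9] / [4, 6] / [5, 7] / [8];  Q = [1, 2, 8] / [3, 5] / [4, 6] / [7]
  Insert 1 (step 9): P = [1, 3, 9] / [2, 6] / [4, 7] / [5] / [8];  Q = [1, 2, 8] / [3, 5] / [4, 6] / [7] / [9]
Final shape: (3, 2, 2, 1, 1).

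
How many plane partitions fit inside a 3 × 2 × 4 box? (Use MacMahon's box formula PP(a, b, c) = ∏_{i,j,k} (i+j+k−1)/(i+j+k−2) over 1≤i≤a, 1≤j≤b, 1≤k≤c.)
PP(3, 2, 4) = 490

Evaluate the triple product over i = 1..3, j = 1..2, k = 1..4. The factors are (2/1) · (3/2) · (4/3) · (5/4) · (3/2) · (4/3) · (5/4) · (6/5) · … (24 factors total). The numerators and denominators telescope so the product is an integer; carrying out the multiplication exactly gives PP(3, 2, 4) = 490.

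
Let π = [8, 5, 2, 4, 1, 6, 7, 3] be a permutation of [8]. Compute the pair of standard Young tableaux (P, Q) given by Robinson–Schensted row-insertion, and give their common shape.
P = [1, 3, 6, 7] / [2, 4] / [5] / [8];  Q = [1, 4, 6, 7] / [2, 8] / [3] / [5];  common shape = (4, 2, 1, 1)

Row-insert the values π_1, π_2, … into P one at a time, bumping the leftmost entry strictly greater than the inserted value down to the next row. The recording tableau Q records, in position (i, j), the step at which that cell was added to P.
  Insert 8 (step 1): P = [8];  Q = [1]
  Insert 5 (step 2): P = [5] / [8];  Q = [1] / [2]
  Insert 2 (step 3): P = [2] / [5] / [8];  Q = [1] / [2] / [3]
  Insert 4 (step 4): P = [2, 4] / [5] / [8];  Q = [1, 4] / [2] / [3]
  Insert 1 (step 5): P = [1, 4] / [2] / [5] / [8];  Q = [1, 4] / [2] / [3] / [5]
  Insert 6 (step 6): P = [1, 4, 6] / [2] / [5] / [8];  Q = [1, 4, 6] / [2] / [3] / [5]
  Insert 7 (step 7): P = [1, 4, 6, 7] / [2] / [5] / [8];  Q = [1, 4, 6, 7] / [2] / [3] / [5]
  Insert 3 (step 8): P = [1, 3, 6, 7] / [2, 4] / [5] / [8];  Q = [1, 4, 6, 7] / [2, 8] / [3] / [5]
Final shape: (4, 2, 1, 1).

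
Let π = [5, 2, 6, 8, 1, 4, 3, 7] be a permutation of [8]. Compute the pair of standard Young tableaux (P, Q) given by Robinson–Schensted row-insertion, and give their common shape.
P = [1, 3, 7] / [2, 4, 8] / [5, 6];  Q = [1, 3, 4] / [2, 6, 8] / [5, 7];  common shape = (3, 3, 2)

Row-insert the values π_1, π_2, … into P one at a time, bumping the leftmost entry strictly greater than the inserted value down to the next row. The recording tableau Q records, in position (i, j), the step at which that cell was added to P.
  Insert 5 (step 1): P = [5];  Q = [1]
  Insert 2 (step 2): P = [2] / [5];  Q = [1] / [2]
  Insert 6 (step 3): P = [2, 6] / [5];  Q = [1, 3] / [2]
  Insert 8 (step 4): P = [2, 6, 8] / [5];  Q = [1, 3, 4] / [2]
  Insert 1 (step 5): P = [1, 6, 8] / [2] / [5];  Q = [1, 3, 4] / [2] / [5]
  Insert 4 (step 6): P = [1, 4, 8] / [2, 6] / [5];  Q = [1, 3, 4] / [2, 6] / [5]
  Insert 3 (step 7): P = [1, 3, 8] / [2, 4] / [5, 6];  Q = [1, 3, 4] / [2, 6] / [5, 7]
  Insert 7 (step 8): P = [1, 3, 7] / [2, 4, 8] / [5, 6];  Q = [1, 3, 4] / [2, 6, 8] / [5, 7]
Final shape: (3, 3, 2).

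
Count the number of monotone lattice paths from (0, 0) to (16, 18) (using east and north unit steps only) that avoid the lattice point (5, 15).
Number of paths = 2198317974

Total paths from (0, 0) to (16, 18): C(34, 16) = 2203961430. Paths through (5, 15): (paths (0, 0) → (5, 15)) × (paths (5, 15) → (16, 18)) = C(20, 5) · C(14, 11) = 15504 · 364 = 5643456. Avoidance count = 2203961430 − 5643456 = 2198317974.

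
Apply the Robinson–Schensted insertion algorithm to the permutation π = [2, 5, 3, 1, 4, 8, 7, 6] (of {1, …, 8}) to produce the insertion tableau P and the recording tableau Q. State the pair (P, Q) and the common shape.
P = [1, 3, 4, 6] / [2, 7] / [5, 8];  Q = [1, 2, 5, 6] / [3, 7] / [4, 8];  common shape = (4, 2, 2)

Row-insert the values π_1, π_2, … into P one at a time, bumping the leftmost entry strictly greater than the inserted value down to the next row. The recording tableau Q records, in position (i, j), the step at which that cell was added to P.
  Insert 2 (step 1): P = [2];  Q = [1]
  Insert 5 (step 2): P = [2, 5];  Q = [1, 2]
  Insert 3 (step 3): P = [2, 3] / [5];  Q = [1, 2] / [3]
  Insert 1 (step 4): P = [1, 3] / [2] / [5];  Q = [1, 2] / [3] / [4]
  Insert 4 (step 5): P = [1, 3, 4] / [2] / [5];  Q = [1, 2, 5] / [3] / [4]
  Insert 8 (step 6): P = [1, 3, 4, 8] / [2] / [5];  Q = [1, 2, 5, 6] / [3] / [4]
  Insert 7 (step 7): P = [1, 3, 4, 7] / [2, 8] / [5];  Q = [1, 2, 5, 6] / [3, 7] / [4]
  Insert 6 (step 8): P = [1, 3, 4, 6] / [2, 7] / [5, 8];  Q = [1, 2, 5, 6] / [3, 7] / [4, 8]
Final shape: (4, 2, 2).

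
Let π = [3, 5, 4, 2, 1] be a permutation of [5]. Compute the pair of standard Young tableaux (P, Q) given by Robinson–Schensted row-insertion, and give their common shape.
P = [1, 4] / [2] / [3] / [5];  Q = [1, 2] / [3] / [4] / [5];  common shape = (2, 1, 1, 1)

Row-insert the values π_1, π_2, … into P one at a time, bumping the leftmost entry strictly greater than the inserted value down to the next row. The recording tableau Q records, in position (i, j), the step at which that cell was added to P.
  Insert 3 (step 1): P = [3];  Q = [1]
  Insert 5 (step 2): P = [3, 5];  Q = [1, 2]
  Insert 4 (step 3): P = [3, 4] / [5];  Q = [1, 2] / [3]
  Insert 2 (step 4): P = [2, 4] / [3] / [5];  Q = [1, 2] / [3] / [4]
  Insert 1 (step 5): P = [1, 4] / [2] / [3] / [5];  Q = [1, 2] / [3] / [4] / [5]
Final shape: (2, 1, 1, 1).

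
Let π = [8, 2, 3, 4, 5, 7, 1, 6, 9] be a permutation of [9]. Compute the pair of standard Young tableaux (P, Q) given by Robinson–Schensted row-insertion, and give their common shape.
P = [1, 3, 4, 5, 6, 9] / [2, 7] / [8];  Q = [1, 3, 4, 5, 6, 9] / [2, 8] / [7];  common shape = (6, 2, 1)

Row-insert the values π_1, π_2, … into P one at a time, bumping the leftmost entry strictly greater than the inserted value down to the next row. The recording tableau Q records, in position (i, j), the step at which that cell was added to P.
  Insert 8 (step 1): P = [8];  Q = [1]
  Insert 2 (step 2): P = [2] / [8];  Q = [1] / [2]
  Insert 3 (step 3): P = [2, 3] / [8];  Q = [1, 3] / [2]
  Insert 4 (step 4): P = [2, 3, 4] / [8];  Q = [1, 3, 4] / [2]
  Insert 5 (step 5): P = [2, 3, 4, 5] / [8];  Q = [1, 3, 4, 5] / [2]
  Insert 7 (step 6): P = [2, 3, 4, 5, 7] / [8];  Q = [1, 3, 4, 5, 6] / [2]
  Insert 1 (step 7): P = [1, 3, 4, 5, 7] / [2] / [8];  Q = [1, 3, 4, 5, 6] / [2] / [7]
  Insert 6 (step 8): P = [1, 3, 4, 5, 6] / [2, 7] / [8];  Q = [1, 3, 4, 5, 6] / [2, 8] / [7]
  Insert 9 (step 9): P = [1, 3, 4, 5, 6, 9] / [2, 7] / [8];  Q = [1, 3, 4, 5, 6, 9] / [2, 8] / [7]
Final shape: (6, 2, 1).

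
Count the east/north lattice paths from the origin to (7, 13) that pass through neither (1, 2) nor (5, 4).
Number of paths = 35937

Inclusion–exclusion. Total paths: C(20, 7) = 77520. Through P₁: C(3, 1)·C(17, 6) = 37128. Through P₂: C(9, 5)·C(11, 2) = 6930. Since P₁ is strictly southwest of P₂, a monotone path through both must visit P₁ then P₂; paths through both = C(3, 1)·C(6, 4)·C(11, 2) = 2475. Avoid both = 77520 − 37128 − 6930 + 2475 = 35937.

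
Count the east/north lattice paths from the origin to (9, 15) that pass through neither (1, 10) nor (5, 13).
Number of paths = 1170602

Inclusion–exclusion. Total paths: C(24, 9) = 1307504. Through P₁: C(11, 1)·C(13, 8) = 14157. Through P₂: C(18, 5)·C(6, 4) = 128520. Since P₁ is strictly southwest of P₂, a monotone path through both must visit P₁ then P₂; paths through both = C(11, 1)·C(7, 4)·C(6, 4) = 5775. Avoid both = 1307504 − 14157 − 128520 + 5775 = 1170602.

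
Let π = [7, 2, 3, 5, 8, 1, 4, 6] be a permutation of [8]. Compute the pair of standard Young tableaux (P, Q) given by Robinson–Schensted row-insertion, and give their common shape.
P = [1, 3, 4, 6] / [2, 5, 8] / [7];  Q = [1, 3, 4, 5] / [2, 7, 8] / [6];  common shape = (4, 3, 1)

Row-insert the values π_1, π_2, … into P one at a time, bumping the leftmost entry strictly greater than the inserted value down to the next row. The recording tableau Q records, in position (i, j), the step at which that cell was added to P.
  Insert 7 (step 1): P = [7];  Q = [1]
  Insert 2 (step 2): P = [2] / [7];  Q = [1] / [2]
  Insert 3 (step 3): P = [2, 3] / [7];  Q = [1, 3] / [2]
  Insert 5 (step 4): P = [2, 3, 5] / [7];  Q = [1, 3, 4] / [2]
  Insert 8 (step 5): P = [2, 3, 5, 8] / [7];  Q = [1, 3, 4, 5] / [2]
  Insert 1 (step 6): P = [1, 3, 5, 8] / [2] / [7];  Q = [1, 3, 4, 5] / [2] / [6]
  Insert 4 (step 7): P = [1, 3, 4, 8] / [2, 5] / [7];  Q = [1, 3, 4, 5] / [2, 7] / [6]
  Insert 6 (step 8): P = [1, 3, 4, 6] / [2, 5, 8] / [7];  Q = [1, 3, 4, 5] / [2, 7, 8] / [6]
Final shape: (4, 3, 1).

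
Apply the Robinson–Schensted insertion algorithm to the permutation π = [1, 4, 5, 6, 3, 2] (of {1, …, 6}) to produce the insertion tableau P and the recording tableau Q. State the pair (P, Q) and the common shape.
P = [1, 2, 5, 6] / [3] / [4];  Q = [1, 2, 3, 4] / [5] / [6];  common shape = (4, 1, 1)

Row-insert the values π_1, π_2, … into P one at a time, bumping the leftmost entry strictly greater than the inserted value down to the next row. The recording tableau Q records, in position (i, j), the step at which that cell was added to P.
  Insert 1 (step 1): P = [1];  Q = [1]
  Insert 4 (step 2): P = [1, 4];  Q = [1, 2]
  Insert 5 (step 3): P = [1, 4, 5];  Q = [1, 2, 3]
  Insert 6 (step 4): P = [1, 4, 5, 6];  Q = [1, 2, 3, 4]
  Insert 3 (step 5): P = [1, 3, 5, 6] / [4];  Q = [1, 2, 3, 4] / [5]
  Insert 2 (step 6): P = [1, 2, 5, 6] / [3] / [4];  Q = [1, 2, 3, 4] / [5] / [6]
Final shape: (4, 1, 1).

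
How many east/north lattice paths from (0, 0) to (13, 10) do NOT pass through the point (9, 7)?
Number of paths = 743666

Total paths from (0, 0) to (13, 10): C(23, 13) = 1144066. Paths through (9, 7): (paths (0, 0) → (9, 7)) × (paths (9, 7) → (13, 10)) = C(16, 9) · C(7, 4) = 11440 · 35 = 400400. Avoidance count = 1144066 − 400400 = 743666.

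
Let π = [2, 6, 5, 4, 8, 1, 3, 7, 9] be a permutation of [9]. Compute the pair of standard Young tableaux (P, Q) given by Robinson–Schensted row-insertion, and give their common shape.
P = [1, 3, 7, 9] / [2, 4, 8] / [5] / [6];  Q = [1, 2, 5, 9] / [3, 7, 8] / [4] / [6];  common shape = (4, 3, 1, 1)

Row-insert the values π_1, π_2, … into P one at a time, bumping the leftmost entry strictly greater than the inserted value down to the next row. The recording tableau Q records, in position (i, j), the step at which that cell was added to P.
  Insert 2 (step 1): P = [2];  Q = [1]
  Insert 6 (step 2): P = [2, 6];  Q = [1, 2]
  Insert 5 (step 3): P = [2, 5] / [6];  Q = [1, 2] / [3]
  Insert 4 (step 4): P = [2, 4] / [5] / [6];  Q = [1, 2] / [3] / [4]
  Insert 8 (step 5): P = [2, 4, 8] / [5] / [6];  Q = [1, 2, 5] / [3] / [4]
  Insert 1 (step 6): P = [1, 4, 8] / [2] / [5] / [6];  Q = [1, 2, 5] / [3] / [4] / [6]
  Insert 3 (step 7): P = [1, 3, 8] / [2, 4] / [5] / [6];  Q = [1, 2, 5] / [3, 7] / [4] / [6]
  Insert 7 (step 8): P = [1, 3, 7] / [2, 4, 8] / [5] / [6];  Q = [1, 2, 5] / [3, 7, 8] / [4] / [6]
  Insert 9 (step 9): P = [1, 3, 7, 9] / [2, 4, 8] / [5] / [6];  Q = [1, 2, 5, 9] / [3, 7, 8] / [4] / [6]
Final shape: (4, 3, 1, 1).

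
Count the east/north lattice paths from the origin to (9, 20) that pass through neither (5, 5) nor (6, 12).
Number of paths = 6307833

Inclusion–exclusion. Total paths: C(29, 9) = 10015005. Through P₁: C(10, 5)·C(19, 4) = 976752. Through P₂: C(18, 6)·C(11, 3) = 3063060. Since P₁ is strictly southwest of P₂, a monotone path through both must visit P₁ then P₂; paths through both = C(10, 5)·C(8, 1)·C(11, 3) = 332640. Avoid both = 10015005 − 976752 − 3063060 + 332640 = 6307833.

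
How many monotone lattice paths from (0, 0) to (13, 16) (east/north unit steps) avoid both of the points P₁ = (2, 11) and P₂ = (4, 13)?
Number of paths = 67102571

Inclusion–exclusion. Total paths: C(29, 13) = 67863915. Through P₁: C(13, 2)·C(16, 11) = 340704. Through P₂: C(17, 4)·C(12, 9) = 523600. Since P₁ is strictly southwest of P₂, a monotone path through both must visit P₁ then P₂; paths through both = C(13, 2)·C(4, 2)·C(12, 9) = 102960. Avoid both = 67863915 − 340704 − 523600 + 102960 = 67102571.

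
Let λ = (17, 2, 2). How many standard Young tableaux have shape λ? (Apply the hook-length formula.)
# SYT of shape (17, 2, 2) = 9520

Hook-length formula: f^λ = n! / Π hook(c), product over all cells c of the Young diagram. For λ = (17, 2, 2), n = 21 boxes. Hook lengths by row (left-to-right, top-to-bottom): [19, 18, 15, 14, 13, 12, 11, 10, 9, 8, 7, 6, 5, 4, 3, 2, 1]; [3, 2]; [2, 1]. Product of hooks = 5366695606272000. So f^λ = 21! / 5366695606272000 = 51090942171709440000 / 5366695606272000 = 9520.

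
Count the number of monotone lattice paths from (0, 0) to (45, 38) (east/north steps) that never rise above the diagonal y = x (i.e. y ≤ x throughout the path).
Number of paths = 109674208922503655495520

By the reflection principle (André's argument), the number of monotone paths to (45, 38) with n ≤ m that never go above y = x is C(83, 45) − C(83, 46) = 630626701304396019099240 − 520952492381892363603720 = 109674208922503655495520.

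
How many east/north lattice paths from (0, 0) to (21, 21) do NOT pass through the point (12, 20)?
Number of paths = 535999946040

Total paths from (0, 0) to (21, 21): C(42, 21) = 538257874440. Paths through (12, 20): (paths (0, 0) → (12, 20)) × (paths (12, 20) → (21, 21)) = C(32, 12) · C(10, 9) = 225792840 · 10 = 2257928400. Avoidance count = 538257874440 − 2257928400 = 535999946040.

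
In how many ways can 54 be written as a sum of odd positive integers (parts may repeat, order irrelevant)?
p_odd(54) = 5718

Enumerate partitions using only odd parts via the recurrence o(n, m) = o(n, m−2) + o(n−m, m) over odd m, starting from the largest odd part ≤ n. This gives p_odd(54) = 5718. (Euler's theorem: equals the count of distinct-part partitions.)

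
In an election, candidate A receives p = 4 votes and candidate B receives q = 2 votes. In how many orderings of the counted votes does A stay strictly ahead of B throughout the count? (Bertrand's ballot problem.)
Strict-lead orderings = 5

Total orderings of the 6 votes with 4 for A: C(6, 4) = 15. By the Bertrand ballot formula (Cycle Lemma / reflection principle), the number of orderings in which A is strictly ahead of B throughout is (p − q)/(p + q) · C(p + q, p) = (4 − 2)/(4 + 2) · 15 = 5.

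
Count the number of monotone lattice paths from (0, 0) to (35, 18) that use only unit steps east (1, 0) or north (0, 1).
Number of paths = 64617565719070

A monotone lattice path from (0, 0) to (35, 18) consists of 35 east steps and 18 north steps in some order, so it is determined by which 35 of the 53 steps are east. The count is C(53, 35) = 64617565719070.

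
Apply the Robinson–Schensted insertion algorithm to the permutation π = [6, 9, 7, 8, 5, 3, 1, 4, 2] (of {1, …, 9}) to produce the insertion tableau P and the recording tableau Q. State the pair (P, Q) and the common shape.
P = [1, 2, 8] / [3, 4] / [5, 7] / [6] / [9];  Q = [1, 2, 4] / [3, 8] / [5, 9] / [6] / [7];  common shape = (3, 2, 2, 1, 1)

Row-insert the values π_1, π_2, … into P one at a time, bumping the leftmost entry strictly greater than the inserted value down to the next row. The recording tableau Q records, in position (i, j), the step at which that cell was added to P.
  Insert 6 (step 1): P = [6];  Q = [1]
  Insert 9 (step 2): P = [6, 9];  Q = [1, 2]
  Insert 7 (step 3): P = [6, 7] / [9];  Q = [1, 2] / [3]
  Insert 8 (step 4): P = [6, 7, 8] / [9];  Q = [1, 2, 4] / [3]
  Insert 5 (step 5): P = [5, 7, 8] / [6] / [9];  Q = [1, 2, 4] / [3] / [5]
  Insert 3 (step 6): P = [3, 7, 8] / [5] / [6] / [9];  Q = [1, 2, 4] / [3] / [5] / [6]
  Insert 1 (step 7): P = [1, 7, 8] / [3] / [5] / [6] / [9];  Q = [1, 2, 4] / [3] / [5] / [6] / [7]
  Insert 4 (step 8): P = [1, 4, 8] / [3, 7] / [5] / [6] / [9];  Q = [1, 2, 4] / [3, 8] / [5] / [6] / [7]
  Insert 2 (step 9): P = [1, 2, 8] / [3, 4] / [5, 7] / [6] / [9];  Q = [1, 2, 4] / [3, 8] / [5, 9] / [6] / [7]
Final shape: (3, 2, 2, 1, 1).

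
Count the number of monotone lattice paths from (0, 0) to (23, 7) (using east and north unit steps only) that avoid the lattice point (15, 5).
Number of paths = 1338120

Total paths from (0, 0) to (23, 7): C(30, 23) = 2035800. Paths through (15, 5): (paths (0, 0) → (15, 5)) × (paths (15, 5) → (23, 7)) = C(20, 15) · C(10, 8) = 15504 · 45 = 697680. Avoidance count = 2035800 − 697680 = 1338120.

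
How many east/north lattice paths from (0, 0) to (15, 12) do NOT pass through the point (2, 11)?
Number of paths = 17382768

Total paths from (0, 0) to (15, 12): C(27, 15) = 17383860. Paths through (2, 11): (paths (0, 0) → (2, 11)) × (paths (2, 11) → (15, 12)) = C(13, 2) · C(14, 13) = 78 · 14 = 1092. Avoidance count = 17383860 − 1092 = 17382768.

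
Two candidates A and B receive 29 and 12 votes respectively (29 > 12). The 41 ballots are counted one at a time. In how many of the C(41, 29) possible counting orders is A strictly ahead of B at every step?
Strict-lead orderings = 3275052040

Total orderings of the 41 votes with 29 for A: C(41, 29) = 7898654920. By the Bertrand ballot formula (Cycle Lemma / reflection principle), the number of orderings in which A is strictly ahead of B throughout is (p − q)/(p + q) · C(p + q, p) = (29 − 12)/(29 + 12) · 7898654920 = 3275052040.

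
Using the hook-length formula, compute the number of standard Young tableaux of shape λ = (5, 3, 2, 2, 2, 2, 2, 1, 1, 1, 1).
# SYT of shape (5, 3, 2, 2, 2, 2, 2, 1, 1, 1, 1) = 128035908

Hook-length formula: f^λ = n! / Π hook(c), product over all cells c of the Young diagram. For λ = (5, 3, 2, 2, 2, 2, 2, 1, 1, 1, 1), n = 22 boxes. Hook lengths by row (left-to-right, top-to-bottom): [15, 10, 4, 2, 1]; [12, 7, 1]; [10, 5]; [9, 4]; [8, 3]; [7, 2]; [6, 1]; [4]; [3]; [2]; [1]. Product of hooks = 8778792960000. So f^λ = 22! / 8778792960000 = 1124000727777607680000 / 8778792960000 = 128035908.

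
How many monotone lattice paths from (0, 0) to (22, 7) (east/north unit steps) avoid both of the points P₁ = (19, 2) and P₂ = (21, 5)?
Number of paths = 1357980

Inclusion–exclusion. Total paths: C(29, 22) = 1560780. Through P₁: C(21, 19)·C(8, 3) = 11760. Through P₂: C(26, 21)·C(3, 1) = 197340. Since P₁ is strictly southwest of P₂, a monotone path through both must visit P₁ then P₂; paths through both = C(21, 19)·C(5, 2)·C(3, 1) = 6300. Avoid both = 1560780 − 11760 − 197340 + 6300 = 1357980.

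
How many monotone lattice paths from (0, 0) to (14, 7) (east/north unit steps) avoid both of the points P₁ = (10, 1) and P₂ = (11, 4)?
Number of paths = 87550

Inclusion–exclusion. Total paths: C(21, 14) = 116280. Through P₁: C(11, 10)·C(10, 4) = 2310. Through P₂: C(15, 11)·C(6, 3) = 27300. Since P₁ is strictly southwest of P₂, a monotone path through both must visit P₁ then P₂; paths through both = C(11, 10)·C(4, 1)·C(6, 3) = 880. Avoid both = 116280 − 2310 − 27300 + 880 = 87550.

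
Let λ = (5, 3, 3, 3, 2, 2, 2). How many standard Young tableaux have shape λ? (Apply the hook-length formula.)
# SYT of shape (5, 3, 3, 3, 2, 2, 2) = 30232800

Hook-length formula: f^λ = n! / Π hook(c), product over all cells c of the Young diagram. For λ = (5, 3, 3, 3, 2, 2, 2), n = 20 boxes. Hook lengths by row (left-to-right, top-to-bottom): [11, 10, 6, 2, 1]; [8, 7, 3]; [7, 6, 2]; [6, 5, 1]; [4, 3]; [3, 2]; [2, 1]. Product of hooks = 80472268800. So f^λ = 20! / 80472268800 = 2432902008176640000 / 80472268800 = 30232800.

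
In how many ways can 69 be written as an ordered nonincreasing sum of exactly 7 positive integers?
p(69, 7 parts) = 51508

Partitions of n into exactly k parts are in bijection with partitions of n − k into at most k parts (subtract 1 from each part). So p(69, exactly 7) = p(62, parts ≤ 7). Computing via the recurrence p(m, j) = p(m, j−1) + p(m−j, j) gives 51508.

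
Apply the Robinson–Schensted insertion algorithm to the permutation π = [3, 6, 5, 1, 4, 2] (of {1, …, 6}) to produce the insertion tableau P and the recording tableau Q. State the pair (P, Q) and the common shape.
P = [1, 2] / [3, 4] / [5] / [6];  Q = [1, 2] / [3, 5] / [4] / [6];  common shape = (2, 2, 1, 1)

Row-insert the values π_1, π_2, … into P one at a time, bumping the leftmost entry strictly greater than the inserted value down to the next row. The recording tableau Q records, in position (i, j), the step at which that cell was added to P.
  Insert 3 (step 1): P = [3];  Q = [1]
  Insert 6 (step 2): P = [3, 6];  Q = [1, 2]
  Insert 5 (step 3): P = [3, 5] / [6];  Q = [1, 2] / [3]
  Insert 1 (step 4): P = [1, 5] / [3] / [6];  Q = [1, 2] / [3] / [4]
  Insert 4 (step 5): P = [1, 4] / [3, 5] / [6];  Q = [1, 2] / [3, 5] / [4]
  Insert 2 (step 6): P = [1, 2] / [3, 4] / [5] / [6];  Q = [1, 2] / [3, 5] / [4] / [6]
Final shape: (2, 2, 1, 1).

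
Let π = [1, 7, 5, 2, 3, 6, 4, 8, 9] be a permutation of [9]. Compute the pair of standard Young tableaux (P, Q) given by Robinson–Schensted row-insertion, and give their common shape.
P = [1, 2, 3, 4, 8, 9] / [5, 6] / [7];  Q = [1, 2, 5, 6, 8, 9] / [3, 7] / [4];  common shape = (6, 2, 1)

Row-insert the values π_1, π_2, … into P one at a time, bumping the leftmost entry strictly greater than the inserted value down to the next row. The recording tableau Q records, in position (i, j), the step at which that cell was added to P.
  Insert 1 (step 1): P = [1];  Q = [1]
  Insert 7 (step 2): P = [1, 7];  Q = [1, 2]
  Insert 5 (step 3): P = [1, 5] / [7];  Q = [1, 2] / [3]
  Insert 2 (step 4): P = [1, 2] / [5] / [7];  Q = [1, 2] / [3] / [4]
  Insert 3 (step 5): P = [1, 2, 3] / [5] / [7];  Q = [1, 2, 5] / [3] / [4]
  Insert 6 (step 6): P = [1, 2, 3, 6] / [5] / [7];  Q = [1, 2, 5, 6] / [3] / [4]
  Insert 4 (step 7): P = [1, 2, 3, 4] / [5, 6] / [7];  Q = [1, 2, 5, 6] / [3, 7] / [4]
  Insert 8 (step 8): P = [1, 2, 3, 4, 8] / [5, 6] / [7];  Q = [1, 2, 5, 6, 8] / [3, 7] / [4]
  Insert 9 (step 9): P = [1, 2, 3, 4, 8, 9] / [5, 6] / [7];  Q = [1, 2, 5, 6, 8, 9] / [3, 7] / [4]
Final shape: (6, 2, 1).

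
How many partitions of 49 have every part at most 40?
p(49, parts ≤ 40) = 173458

Use the recurrence p(n, m) = p(n, m−1) + p(n−m, m): either the largest part is < m (count p(n, m−1)) or the largest part is exactly m (remove one copy of m, count p(n−m, m)). With p(0, ·) = 1 this gives p(49, parts ≤ 40) = 173458. (By conjugating Young diagrams, this also counts partitions of 49 into at most 40 parts.)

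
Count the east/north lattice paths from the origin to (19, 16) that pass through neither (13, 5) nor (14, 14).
Number of paths = 3113242062

Inclusion–exclusion. Total paths: C(35, 19) = 4059928950. Through P₁: C(18, 13)·C(17, 6) = 106037568. Through P₂: C(28, 14)·C(7, 5) = 842448600. Since P₁ is strictly southwest of P₂, a monotone path through both must visit P₁ then P₂; paths through both = C(18, 13)·C(10, 1)·C(7, 5) = 1799280. Avoid both = 4059928950 − 106037568 − 842448600 + 1799280 = 3113242062.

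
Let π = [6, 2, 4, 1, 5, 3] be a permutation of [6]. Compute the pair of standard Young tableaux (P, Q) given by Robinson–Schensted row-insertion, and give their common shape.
P = [1, 3, 5] / [2, 4] / [6];  Q = [1, 3, 5] / [2, 6] / [4];  common shape = (3, 2, 1)

Row-insert the values π_1, π_2, … into P one at a time, bumping the leftmost entry strictly greater than the inserted value down to the next row. The recording tableau Q records, in position (i, j), the step at which that cell was added to P.
  Insert 6 (step 1): P = [6];  Q = [1]
  Insert 2 (step 2): P = [2] / [6];  Q = [1] / [2]
  Insert 4 (step 3): P = [2, 4] / [6];  Q = [1, 3] / [2]
  Insert 1 (step 4): P = [1, 4] / [2] / [6];  Q = [1, 3] / [2] / [4]
  Insert 5 (step 5): P = [1, 4, 5] / [2] / [6];  Q = [1, 3, 5] / [2] / [4]
  Insert 3 (step 6): P = [1, 3, 5] / [2, 4] / [6];  Q = [1, 3, 5] / [2, 6] / [4]
Final shape: (3, 2, 1).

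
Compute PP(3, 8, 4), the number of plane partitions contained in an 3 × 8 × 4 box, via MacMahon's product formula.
PP(3, 8, 4) = 4723719

Evaluate the triple product over i = 1..3, j = 1..8, k = 1..4. The factors are (2/1) · (3/2) · (4/3) · (5/4) · (3/2) · (4/3) · (5/4) · (6/5) · … (96 factors total). The numerators and denominators telescope so the product is an integer; carrying out the multiplication exactly gives PP(3, 8, 4) = 4723719.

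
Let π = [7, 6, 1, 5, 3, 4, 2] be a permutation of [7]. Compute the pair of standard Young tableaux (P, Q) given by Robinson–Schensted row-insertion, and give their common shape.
P = [1, 2, 4] / [3] / [5] / [6] / [7];  Q = [1, 4, 6] / [2] / [3] / [5] / [7];  common shape = (3, 1, 1, 1, 1)

Row-insert the values π_1, π_2, … into P one at a time, bumping the leftmost entry strictly greater than the inserted value down to the next row. The recording tableau Q records, in position (i, j), the step at which that cell was added to P.
  Insert 7 (step 1): P = [7];  Q = [1]
  Insert 6 (step 2): P = [6] / [7];  Q = [1] / [2]
  Insert 1 (step 3): P = [1] / [6] / [7];  Q = [1] / [2] / [3]
  Insert 5 (step 4): P = [1, 5] / [6] / [7];  Q = [1, 4] / [2] / [3]
  Insert 3 (step 5): P = [1, 3] / [5] / [6] / [7];  Q = [1, 4] / [2] / [3] / [5]
  Insert 4 (step 6): P = [1, 3, 4] / [5] / [6] / [7];  Q = [1, 4, 6] / [2] / [3] / [5]
  Insert 2 (step 7): P = [1, 2, 4] / [3] / [5] / [6] / [7];  Q = [1, 4, 6] / [2] / [3] / [5] / [7]
Final shape: (3, 1, 1, 1, 1).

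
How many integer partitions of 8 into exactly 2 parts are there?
p(8, 2 parts) = 4

Partitions of n into exactly k parts ↔ partitions of n − k into at most k parts (subtract 1 from each part). For n = 8, k = 2, the partitions are: 7+1, 6+2, 5+3, 4+4. Count = 4.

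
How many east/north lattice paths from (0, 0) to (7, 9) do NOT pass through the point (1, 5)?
Number of paths = 10180

Total paths from (0, 0) to (7, 9): C(16, 7) = 11440. Paths through (1, 5): (paths (0, 0) → (1, 5)) × (paths (1, 5) → (7, 9)) = C(6, 1) · C(10, 6) = 6 · 210 = 1260. Avoidance count = 11440 − 1260 = 10180.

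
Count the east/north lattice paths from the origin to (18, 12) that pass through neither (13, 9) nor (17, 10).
Number of paths = 40790150

Inclusion–exclusion. Total paths: C(30, 18) = 86493225. Through P₁: C(22, 13)·C(8, 5) = 27855520. Through P₂: C(27, 17)·C(3, 1) = 25308855. Since P₁ is strictly southwest of P₂, a monotone path through both must visit P₁ then P₂; paths through both = C(22, 13)·C(5, 4)·C(3, 1) = 7461300. Avoid both = 86493225 − 27855520 − 25308855 + 7461300 = 40790150.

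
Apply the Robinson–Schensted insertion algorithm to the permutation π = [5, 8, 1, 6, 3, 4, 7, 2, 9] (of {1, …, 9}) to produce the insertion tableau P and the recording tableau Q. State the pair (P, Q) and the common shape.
P = [1, 2, 4, 7, 9] / [3, 6] / [5] / [8];  Q = [1, 2, 6, 7, 9] / [3, 4] / [5] / [8];  common shape = (5, 2, 1, 1)

Row-insert the values π_1, π_2, … into P one at a time, bumping the leftmost entry strictly greater than the inserted value down to the next row. The recording tableau Q records, in position (i, j), the step at which that cell was added to P.
  Insert 5 (step 1): P = [5];  Q = [1]
  Insert 8 (step 2): P = [5, 8];  Q = [1, 2]
  Insert 1 (step 3): P = [1, 8] / [5];  Q = [1, 2] / [3]
  Insert 6 (step 4): P = [1, 6] / [5, 8];  Q = [1, 2] / [3, 4]
  Insert 3 (step 5): P = [1, 3] / [5, 6] / [8];  Q = [1, 2] / [3, 4] / [5]
  Insert 4 (step 6): P = [1, 3, 4] / [5, 6] / [8];  Q = [1, 2, 6] / [3, 4] / [5]
  Insert 7 (step 7): P = [1, 3, 4, 7] / [5, 6] / [8];  Q = [1, 2, 6, 7] / [3, 4] / [5]
  Insert 2 (step 8): P = [1, 2, 4, 7] / [3, 6] / [5] / [8];  Q = [1, 2, 6, 7] / [3, 4] / [5] / [8]
  Insert 9 (step 9): P = [1, 2, 4, 7, 9] / [3, 6] / [5] / [8];  Q = [1, 2, 6, 7, 9] / [3, 4] / [5] / [8]
Final shape: (5, 2, 1, 1).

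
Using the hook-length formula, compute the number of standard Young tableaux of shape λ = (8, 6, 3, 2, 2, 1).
# SYT of shape (8, 6, 3, 2, 2, 1) = 2961389970

Hook-length formula: f^λ = n! / Π hook(c), product over all cells c of the Young diagram. For λ = (8, 6, 3, 2, 2, 1), n = 22 boxes. Hook lengths by row (left-to-right, top-to-bottom): [13, 11, 8, 6, 5, 4, 2, 1]; [10, 8, 5, 3, 2, 1]; [6, 4, 1]; [4, 2]; [3, 1]; [1]. Product of hooks = 379551744000. So f^λ = 22! / 379551744000 = 1124000727777607680000 / 379551744000 = 2961389970.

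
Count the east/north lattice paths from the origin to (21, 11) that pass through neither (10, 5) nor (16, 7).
Number of paths = 71564154

Inclusion–exclusion. Total paths: C(32, 21) = 129024480. Through P₁: C(15, 10)·C(17, 11) = 37165128. Through P₂: C(23, 16)·C(9, 5) = 30889782. Since P₁ is strictly southwest of P₂, a monotone path through both must visit P₁ then P₂; paths through both = C(15, 10)·C(8, 6)·C(9, 5) = 10594584. Avoid both = 129024480 − 37165128 − 30889782 + 10594584 = 71564154.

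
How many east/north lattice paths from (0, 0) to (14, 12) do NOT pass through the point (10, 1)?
Number of paths = 9642685

Total paths from (0, 0) to (14, 12): C(26, 14) = 9657700. Paths through (10, 1): (paths (0, 0) → (10, 1)) × (paths (10, 1) → (14, 12)) = C(11, 10) · C(15, 4) = 11 · 1365 = 15015. Avoidance count = 9657700 − 15015 = 9642685.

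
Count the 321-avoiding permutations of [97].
C_97 = 14657929356129575437016877846657032761712954950899755100

These 321-avoiding permutations are counted by the Catalan number C_n = (1/(n + 1)) · C(2n, n). For n = 97: C_97 = (1/98) · C(194, 97) = 1436477076900698392827654028972389210647869585188175999800/98 = 14657929356129575437016877846657032761712954950899755100.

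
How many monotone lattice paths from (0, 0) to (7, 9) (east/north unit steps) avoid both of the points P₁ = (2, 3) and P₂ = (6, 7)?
Number of paths = 3772

Inclusion–exclusion. Total paths: C(16, 7) = 11440. Through P₁: C(5, 2)·C(11, 5) = 4620. Through P₂: C(13, 6)·C(3, 1) = 5148. Since P₁ is strictly southwest of P₂, a monotone path through both must visit P₁ then P₂; paths through both = C(5, 2)·C(8, 4)·C(3, 1) = 2100. Avoid both = 11440 − 4620 − 5148 + 2100 = 3772.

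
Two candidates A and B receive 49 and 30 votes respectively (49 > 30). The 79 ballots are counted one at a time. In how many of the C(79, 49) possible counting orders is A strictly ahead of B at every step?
Strict-lead orderings = 1333519289256080821180

Total orderings of the 79 votes with 49 for A: C(79, 49) = 5544632834275283414380. By the Bertrand ballot formula (Cycle Lemma / reflection principle), the number of orderings in which A is strictly ahead of B throughout is (p − q)/(p + q) · C(p + q, p) = (49 − 30)/(49 + 30) · 5544632834275283414380 = 1333519289256080821180.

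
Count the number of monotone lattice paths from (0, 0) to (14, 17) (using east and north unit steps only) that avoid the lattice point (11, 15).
Number of paths = 187920925

Total paths from (0, 0) to (14, 17): C(31, 14) = 265182525. Paths through (11, 15): (paths (0, 0) → (11, 15)) × (paths (11, 15) → (14, 17)) = C(26, 11) · C(5, 3) = 7726160 · 10 = 77261600. Avoidance count = 265182525 − 77261600 = 187920925.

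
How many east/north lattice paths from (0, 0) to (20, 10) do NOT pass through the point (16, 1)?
Number of paths = 30032860

Total paths from (0, 0) to (20, 10): C(30, 20) = 30045015. Paths through (16, 1): (paths (0, 0) → (16, 1)) × (paths (16, 1) → (20, 10)) = C(17, 16) · C(13, 4) = 17 · 715 = 12155. Avoidance count = 30045015 − 12155 = 30032860.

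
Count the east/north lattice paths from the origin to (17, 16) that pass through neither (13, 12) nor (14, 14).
Number of paths = 557625110

Inclusion–exclusion. Total paths: C(33, 17) = 1166803110. Through P₁: C(25, 13)·C(8, 4) = 364021000. Through P₂: C(28, 14)·C(5, 3) = 401166000. Since P₁ is strictly southwest of P₂, a monotone path through both must visit P₁ then P₂; paths through both = C(25, 13)·C(3, 1)·C(5, 3) = 156009000. Avoid both = 1166803110 − 364021000 − 401166000 + 156009000 = 557625110.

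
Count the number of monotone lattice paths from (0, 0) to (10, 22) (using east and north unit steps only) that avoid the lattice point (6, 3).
Number of paths = 63768420

Total paths from (0, 0) to (10, 22): C(32, 10) = 64512240. Paths through (6, 3): (paths (0, 0) → (6, 3)) × (paths (6, 3) → (10, 22)) = C(9, 6) · C(23, 4) = 84 · 8855 = 743820. Avoidance count = 64512240 − 743820 = 63768420.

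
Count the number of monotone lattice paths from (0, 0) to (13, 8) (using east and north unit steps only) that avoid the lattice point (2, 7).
Number of paths = 203058

Total paths from (0, 0) to (13, 8): C(21, 13) = 203490. Paths through (2, 7): (paths (0, 0) → (2, 7)) × (paths (2, 7) → (13, 8)) = C(9, 2) · C(12, 11) = 36 · 12 = 432. Avoidance count = 203490 − 432 = 203058.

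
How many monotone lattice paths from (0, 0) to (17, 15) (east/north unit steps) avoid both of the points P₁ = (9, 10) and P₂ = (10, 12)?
Number of paths = 402490794

Inclusion–exclusion. Total paths: C(32, 17) = 565722720. Through P₁: C(19, 9)·C(13, 8) = 118890486. Through P₂: C(22, 10)·C(10, 7) = 77597520. Since P₁ is strictly southwest of P₂, a monotone path through both must visit P₁ then P₂; paths through both = C(19, 9)·C(3, 1)·C(10, 7) = 33256080. Avoid both = 565722720 − 118890486 − 77597520 + 33256080 = 402490794.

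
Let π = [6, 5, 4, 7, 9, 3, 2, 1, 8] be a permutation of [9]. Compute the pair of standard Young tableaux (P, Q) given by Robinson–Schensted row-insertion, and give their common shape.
P = [1, 7, 8] / [2, 9] / [3] / [4] / [5] / [6];  Q = [1, 4, 5] / [2, 9] / [3] / [6] / [7] / [8];  common shape = (3, 2, 1, 1, 1, 1)

Row-insert the values π_1, π_2, … into P one at a time, bumping the leftmost entry strictly greater than the inserted value down to the next row. The recording tableau Q records, in position (i, j), the step at which that cell was added to P.
  Insert 6 (step 1): P = [6];  Q = [1]
  Insert 5 (step 2): P = [5] / [6];  Q = [1] / [2]
  Insert 4 (step 3): P = [4] / [5] / [6];  Q = [1] / [2] / [3]
  Insert 7 (step 4): P = [4, 7] / [5] / [6];  Q = [1, 4] / [2] / [3]
  Insert 9 (step 5): P = [4, 7, 9] / [5] / [6];  Q = [1, 4, 5] / [2] / [3]
  Insert 3 (step 6): P = [3, 7, 9] / [4] / [5] / [6];  Q = [1, 4, 5] / [2] / [3] / [6]
  Insert 2 (step 7): P = [2, 7, 9] / [3] / [4] / [5] / [6];  Q = [1, 4, 5] / [2] / [3] / [6] / [7]
  Insert 1 (step 8): P = [1, 7, 9] / [2] / [3] / [4] / [5] / [6];  Q = [1, 4, 5] / [2] / [3] / [6] / [7] / [8]
  Insert 8 (step 9): P = [1, 7, 8] / [2, 9] / [3] / [4] / [5] / [6];  Q = [1, 4, 5] / [2, 9] / [3] / [6] / [7] / [8]
Final shape: (3, 2, 1, 1, 1, 1).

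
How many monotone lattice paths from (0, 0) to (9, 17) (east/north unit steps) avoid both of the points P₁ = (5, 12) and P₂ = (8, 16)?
Number of paths = 1307080

Inclusion–exclusion. Total paths: C(26, 9) = 3124550. Through P₁: C(17, 5)·C(9, 4) = 779688. Through P₂: C(24, 8)·C(2, 1) = 1470942. Since P₁ is strictly southwest of P₂, a monotone path through both must visit P₁ then P₂; paths through both = C(17, 5)·C(7, 3)·C(2, 1) = 433160. Avoid both = 3124550 − 779688 − 1470942 + 433160 = 1307080.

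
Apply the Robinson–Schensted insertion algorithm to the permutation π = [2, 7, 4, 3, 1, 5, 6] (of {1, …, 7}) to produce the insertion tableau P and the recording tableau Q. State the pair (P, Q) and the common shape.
P = [1, 3, 5, 6] / [2] / [4] / [7];  Q = [1, 2, 6, 7] / [3] / [4] / [5];  common shape = (4, 1, 1, 1)

Row-insert the values π_1, π_2, … into P one at a time, bumping the leftmost entry strictly greater than the inserted value down to the next row. The recording tableau Q records, in position (i, j), the step at which that cell was added to P.
  Insert 2 (step 1): P = [2];  Q = [1]
  Insert 7 (step 2): P = [2, 7];  Q = [1, 2]
  Insert 4 (step 3): P = [2, 4] / [7];  Q = [1, 2] / [3]
  Insert 3 (step 4): P = [2, 3] / [4] / [7];  Q = [1, 2] / [3] / [4]
  Insert 1 (step 5): P = [1, 3] / [2] / [4] / [7];  Q = [1, 2] / [3] / [4] / [5]
  Insert 5 (step 6): P = [1, 3, 5] / [2] / [4] / [7];  Q = [1, 2, 6] / [3] / [4] / [5]
  Insert 6 (step 7): P = [1, 3, 5, 6] / [2] / [4] / [7];  Q = [1, 2, 6, 7] / [3] / [4] / [5]
Final shape: (4, 1, 1, 1).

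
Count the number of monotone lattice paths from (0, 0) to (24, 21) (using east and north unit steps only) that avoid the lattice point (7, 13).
Number of paths = 3689812056150

Total paths from (0, 0) to (24, 21): C(45, 24) = 3773655750150. Paths through (7, 13): (paths (0, 0) → (7, 13)) × (paths (7, 13) → (24, 21)) = C(20, 7) · C(25, 17) = 77520 · 1081575 = 83843694000. Avoidance count = 3773655750150 − 83843694000 = 3689812056150.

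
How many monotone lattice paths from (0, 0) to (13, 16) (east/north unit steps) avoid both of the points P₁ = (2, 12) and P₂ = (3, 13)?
Number of paths = 67631592

Inclusion–exclusion. Total paths: C(29, 13) = 67863915. Through P₁: C(14, 2)·C(15, 11) = 124215. Through P₂: C(16, 3)·C(13, 10) = 160160. Since P₁ is strictly southwest of P₂, a monotone path through both must visit P₁ then P₂; paths through both = C(14, 2)·C(2, 1)·C(13, 10) = 52052. Avoid both = 67863915 − 124215 − 160160 + 52052 = 67631592.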